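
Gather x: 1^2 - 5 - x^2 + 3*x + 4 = -x^2 + 3*x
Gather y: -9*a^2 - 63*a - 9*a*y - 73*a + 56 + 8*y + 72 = -9*a^2 - 136*a + y*(8 - 9*a) + 128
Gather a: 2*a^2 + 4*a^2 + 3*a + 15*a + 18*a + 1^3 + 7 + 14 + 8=6*a^2 + 36*a + 30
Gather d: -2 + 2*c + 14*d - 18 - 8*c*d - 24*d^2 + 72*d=2*c - 24*d^2 + d*(86 - 8*c) - 20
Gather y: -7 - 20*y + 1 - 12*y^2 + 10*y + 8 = -12*y^2 - 10*y + 2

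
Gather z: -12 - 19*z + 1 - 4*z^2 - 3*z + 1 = -4*z^2 - 22*z - 10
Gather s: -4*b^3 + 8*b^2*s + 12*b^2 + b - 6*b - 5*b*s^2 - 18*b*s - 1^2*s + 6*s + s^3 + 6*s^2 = -4*b^3 + 12*b^2 - 5*b + s^3 + s^2*(6 - 5*b) + s*(8*b^2 - 18*b + 5)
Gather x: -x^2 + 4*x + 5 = -x^2 + 4*x + 5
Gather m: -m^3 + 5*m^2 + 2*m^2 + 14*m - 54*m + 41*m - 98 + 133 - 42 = -m^3 + 7*m^2 + m - 7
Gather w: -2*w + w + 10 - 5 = 5 - w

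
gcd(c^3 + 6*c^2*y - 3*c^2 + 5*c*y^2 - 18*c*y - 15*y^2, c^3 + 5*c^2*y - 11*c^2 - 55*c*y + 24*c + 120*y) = c^2 + 5*c*y - 3*c - 15*y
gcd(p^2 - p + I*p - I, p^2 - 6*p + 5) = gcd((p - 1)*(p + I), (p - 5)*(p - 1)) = p - 1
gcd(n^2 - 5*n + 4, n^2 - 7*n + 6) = n - 1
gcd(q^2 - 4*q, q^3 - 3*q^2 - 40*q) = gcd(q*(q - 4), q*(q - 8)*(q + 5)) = q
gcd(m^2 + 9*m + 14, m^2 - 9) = 1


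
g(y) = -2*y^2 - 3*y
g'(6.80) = -30.20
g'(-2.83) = 8.32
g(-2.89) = -8.03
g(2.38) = -18.47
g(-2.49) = -4.93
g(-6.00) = -54.00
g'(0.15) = -3.60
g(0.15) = -0.50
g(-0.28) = 0.68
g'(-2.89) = 8.56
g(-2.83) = -7.53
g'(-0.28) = -1.88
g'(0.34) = -4.36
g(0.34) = -1.25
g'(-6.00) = 21.00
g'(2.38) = -12.52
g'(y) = -4*y - 3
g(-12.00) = -252.00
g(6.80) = -112.88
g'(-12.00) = 45.00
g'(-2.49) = 6.96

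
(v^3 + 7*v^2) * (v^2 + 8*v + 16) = v^5 + 15*v^4 + 72*v^3 + 112*v^2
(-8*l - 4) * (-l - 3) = 8*l^2 + 28*l + 12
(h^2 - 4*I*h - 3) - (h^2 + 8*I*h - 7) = -12*I*h + 4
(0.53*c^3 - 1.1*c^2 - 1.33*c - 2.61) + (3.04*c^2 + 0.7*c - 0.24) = 0.53*c^3 + 1.94*c^2 - 0.63*c - 2.85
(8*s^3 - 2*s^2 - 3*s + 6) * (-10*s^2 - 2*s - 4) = -80*s^5 + 4*s^4 + 2*s^3 - 46*s^2 - 24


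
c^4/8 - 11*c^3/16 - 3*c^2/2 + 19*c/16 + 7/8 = (c/4 + 1/2)*(c/2 + 1/4)*(c - 7)*(c - 1)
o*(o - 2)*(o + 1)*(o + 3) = o^4 + 2*o^3 - 5*o^2 - 6*o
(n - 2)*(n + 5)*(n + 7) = n^3 + 10*n^2 + 11*n - 70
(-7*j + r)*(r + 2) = -7*j*r - 14*j + r^2 + 2*r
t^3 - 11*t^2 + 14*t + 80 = (t - 8)*(t - 5)*(t + 2)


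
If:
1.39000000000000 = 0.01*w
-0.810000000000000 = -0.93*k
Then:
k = 0.87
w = 139.00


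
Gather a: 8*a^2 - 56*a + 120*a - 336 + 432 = 8*a^2 + 64*a + 96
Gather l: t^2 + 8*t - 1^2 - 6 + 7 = t^2 + 8*t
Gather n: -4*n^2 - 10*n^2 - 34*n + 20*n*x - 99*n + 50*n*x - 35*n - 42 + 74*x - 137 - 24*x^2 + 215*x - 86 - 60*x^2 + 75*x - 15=-14*n^2 + n*(70*x - 168) - 84*x^2 + 364*x - 280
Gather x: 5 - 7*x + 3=8 - 7*x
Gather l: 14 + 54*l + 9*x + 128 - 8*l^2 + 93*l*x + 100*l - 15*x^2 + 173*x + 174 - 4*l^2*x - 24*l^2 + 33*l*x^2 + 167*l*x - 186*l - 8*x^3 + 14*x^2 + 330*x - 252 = l^2*(-4*x - 32) + l*(33*x^2 + 260*x - 32) - 8*x^3 - x^2 + 512*x + 64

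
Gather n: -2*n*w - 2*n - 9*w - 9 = n*(-2*w - 2) - 9*w - 9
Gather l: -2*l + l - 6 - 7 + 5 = -l - 8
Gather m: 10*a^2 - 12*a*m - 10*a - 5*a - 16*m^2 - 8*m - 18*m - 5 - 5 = 10*a^2 - 15*a - 16*m^2 + m*(-12*a - 26) - 10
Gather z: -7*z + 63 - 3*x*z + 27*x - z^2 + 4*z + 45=27*x - z^2 + z*(-3*x - 3) + 108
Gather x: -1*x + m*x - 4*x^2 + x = m*x - 4*x^2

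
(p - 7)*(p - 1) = p^2 - 8*p + 7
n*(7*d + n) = 7*d*n + n^2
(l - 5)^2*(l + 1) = l^3 - 9*l^2 + 15*l + 25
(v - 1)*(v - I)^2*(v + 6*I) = v^4 - v^3 + 4*I*v^3 + 11*v^2 - 4*I*v^2 - 11*v - 6*I*v + 6*I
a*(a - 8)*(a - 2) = a^3 - 10*a^2 + 16*a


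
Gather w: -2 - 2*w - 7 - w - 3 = -3*w - 12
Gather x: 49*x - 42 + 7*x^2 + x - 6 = 7*x^2 + 50*x - 48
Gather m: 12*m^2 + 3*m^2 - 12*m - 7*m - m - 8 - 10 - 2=15*m^2 - 20*m - 20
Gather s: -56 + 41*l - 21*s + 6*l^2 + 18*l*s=6*l^2 + 41*l + s*(18*l - 21) - 56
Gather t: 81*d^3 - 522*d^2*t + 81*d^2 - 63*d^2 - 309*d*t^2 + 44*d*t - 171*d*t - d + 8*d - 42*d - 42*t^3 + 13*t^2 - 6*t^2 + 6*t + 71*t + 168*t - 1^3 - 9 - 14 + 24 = 81*d^3 + 18*d^2 - 35*d - 42*t^3 + t^2*(7 - 309*d) + t*(-522*d^2 - 127*d + 245)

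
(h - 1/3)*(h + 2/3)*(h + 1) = h^3 + 4*h^2/3 + h/9 - 2/9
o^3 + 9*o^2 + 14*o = o*(o + 2)*(o + 7)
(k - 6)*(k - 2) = k^2 - 8*k + 12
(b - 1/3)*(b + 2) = b^2 + 5*b/3 - 2/3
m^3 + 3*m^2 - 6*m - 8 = (m - 2)*(m + 1)*(m + 4)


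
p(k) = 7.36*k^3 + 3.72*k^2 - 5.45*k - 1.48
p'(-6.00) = 744.79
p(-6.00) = -1424.62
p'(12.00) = 3263.35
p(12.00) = 13186.88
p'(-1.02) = 9.93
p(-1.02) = 0.14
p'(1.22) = 36.49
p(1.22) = 10.77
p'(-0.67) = -0.52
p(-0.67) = 1.63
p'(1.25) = 38.35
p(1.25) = 11.90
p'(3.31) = 261.09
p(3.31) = 288.15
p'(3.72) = 327.78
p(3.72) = 408.61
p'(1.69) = 70.19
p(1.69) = 35.46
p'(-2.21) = 85.95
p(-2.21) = -50.71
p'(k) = 22.08*k^2 + 7.44*k - 5.45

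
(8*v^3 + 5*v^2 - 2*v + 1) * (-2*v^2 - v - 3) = -16*v^5 - 18*v^4 - 25*v^3 - 15*v^2 + 5*v - 3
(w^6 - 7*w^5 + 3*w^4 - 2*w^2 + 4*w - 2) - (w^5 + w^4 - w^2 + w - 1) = w^6 - 8*w^5 + 2*w^4 - w^2 + 3*w - 1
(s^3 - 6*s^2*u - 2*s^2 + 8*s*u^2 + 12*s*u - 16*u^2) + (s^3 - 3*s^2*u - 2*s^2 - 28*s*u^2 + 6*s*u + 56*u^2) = 2*s^3 - 9*s^2*u - 4*s^2 - 20*s*u^2 + 18*s*u + 40*u^2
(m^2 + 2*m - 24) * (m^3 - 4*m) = m^5 + 2*m^4 - 28*m^3 - 8*m^2 + 96*m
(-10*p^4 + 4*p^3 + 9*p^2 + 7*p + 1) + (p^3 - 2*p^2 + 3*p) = -10*p^4 + 5*p^3 + 7*p^2 + 10*p + 1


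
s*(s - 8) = s^2 - 8*s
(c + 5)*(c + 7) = c^2 + 12*c + 35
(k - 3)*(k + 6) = k^2 + 3*k - 18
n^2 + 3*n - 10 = (n - 2)*(n + 5)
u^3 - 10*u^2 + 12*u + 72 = (u - 6)^2*(u + 2)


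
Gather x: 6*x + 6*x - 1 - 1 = 12*x - 2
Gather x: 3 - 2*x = 3 - 2*x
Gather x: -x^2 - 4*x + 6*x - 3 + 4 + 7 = -x^2 + 2*x + 8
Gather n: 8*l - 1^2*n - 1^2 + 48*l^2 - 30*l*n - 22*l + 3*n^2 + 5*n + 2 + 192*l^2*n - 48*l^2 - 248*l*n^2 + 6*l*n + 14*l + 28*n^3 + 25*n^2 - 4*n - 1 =28*n^3 + n^2*(28 - 248*l) + n*(192*l^2 - 24*l)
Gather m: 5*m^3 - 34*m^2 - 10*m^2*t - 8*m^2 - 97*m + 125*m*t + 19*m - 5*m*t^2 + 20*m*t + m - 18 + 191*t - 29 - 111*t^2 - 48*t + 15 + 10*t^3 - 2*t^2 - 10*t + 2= 5*m^3 + m^2*(-10*t - 42) + m*(-5*t^2 + 145*t - 77) + 10*t^3 - 113*t^2 + 133*t - 30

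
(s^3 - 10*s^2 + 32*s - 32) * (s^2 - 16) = s^5 - 10*s^4 + 16*s^3 + 128*s^2 - 512*s + 512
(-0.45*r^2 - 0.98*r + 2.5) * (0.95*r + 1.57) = -0.4275*r^3 - 1.6375*r^2 + 0.8364*r + 3.925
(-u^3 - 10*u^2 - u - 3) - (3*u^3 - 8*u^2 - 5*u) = -4*u^3 - 2*u^2 + 4*u - 3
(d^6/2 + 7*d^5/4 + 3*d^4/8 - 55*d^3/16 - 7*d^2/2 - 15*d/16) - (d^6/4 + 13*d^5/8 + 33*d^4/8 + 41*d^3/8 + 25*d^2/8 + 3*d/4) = d^6/4 + d^5/8 - 15*d^4/4 - 137*d^3/16 - 53*d^2/8 - 27*d/16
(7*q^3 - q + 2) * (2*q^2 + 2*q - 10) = 14*q^5 + 14*q^4 - 72*q^3 + 2*q^2 + 14*q - 20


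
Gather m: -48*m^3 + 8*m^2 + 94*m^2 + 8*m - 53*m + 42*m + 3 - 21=-48*m^3 + 102*m^2 - 3*m - 18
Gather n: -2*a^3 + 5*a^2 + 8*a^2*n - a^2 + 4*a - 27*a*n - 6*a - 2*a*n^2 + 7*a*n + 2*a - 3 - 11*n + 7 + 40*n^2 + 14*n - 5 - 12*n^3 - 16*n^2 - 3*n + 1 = -2*a^3 + 4*a^2 - 12*n^3 + n^2*(24 - 2*a) + n*(8*a^2 - 20*a)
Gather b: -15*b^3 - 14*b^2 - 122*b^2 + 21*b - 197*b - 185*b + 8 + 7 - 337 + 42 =-15*b^3 - 136*b^2 - 361*b - 280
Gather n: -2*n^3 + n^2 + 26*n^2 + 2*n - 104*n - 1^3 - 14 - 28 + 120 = -2*n^3 + 27*n^2 - 102*n + 77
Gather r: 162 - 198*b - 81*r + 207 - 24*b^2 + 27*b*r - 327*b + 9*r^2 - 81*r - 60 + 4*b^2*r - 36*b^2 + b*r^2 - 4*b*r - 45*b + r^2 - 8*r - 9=-60*b^2 - 570*b + r^2*(b + 10) + r*(4*b^2 + 23*b - 170) + 300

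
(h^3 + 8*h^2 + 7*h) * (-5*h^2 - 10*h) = -5*h^5 - 50*h^4 - 115*h^3 - 70*h^2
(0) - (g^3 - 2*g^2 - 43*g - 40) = -g^3 + 2*g^2 + 43*g + 40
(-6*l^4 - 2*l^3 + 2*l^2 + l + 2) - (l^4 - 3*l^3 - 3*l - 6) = -7*l^4 + l^3 + 2*l^2 + 4*l + 8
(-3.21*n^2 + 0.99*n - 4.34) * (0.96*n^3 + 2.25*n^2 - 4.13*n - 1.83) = -3.0816*n^5 - 6.2721*n^4 + 11.3184*n^3 - 7.9794*n^2 + 16.1125*n + 7.9422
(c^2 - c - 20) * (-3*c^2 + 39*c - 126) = -3*c^4 + 42*c^3 - 105*c^2 - 654*c + 2520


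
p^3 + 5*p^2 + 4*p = p*(p + 1)*(p + 4)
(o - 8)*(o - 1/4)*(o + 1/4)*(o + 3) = o^4 - 5*o^3 - 385*o^2/16 + 5*o/16 + 3/2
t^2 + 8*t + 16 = (t + 4)^2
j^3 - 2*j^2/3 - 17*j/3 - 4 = (j - 3)*(j + 1)*(j + 4/3)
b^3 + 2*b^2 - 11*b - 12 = (b - 3)*(b + 1)*(b + 4)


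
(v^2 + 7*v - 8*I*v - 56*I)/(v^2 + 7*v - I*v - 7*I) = (v - 8*I)/(v - I)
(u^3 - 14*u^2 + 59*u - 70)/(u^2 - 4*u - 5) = (u^2 - 9*u + 14)/(u + 1)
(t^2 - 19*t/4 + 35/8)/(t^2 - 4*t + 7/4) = (4*t - 5)/(2*(2*t - 1))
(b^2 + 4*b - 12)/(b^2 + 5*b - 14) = (b + 6)/(b + 7)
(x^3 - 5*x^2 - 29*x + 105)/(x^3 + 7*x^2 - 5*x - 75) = (x - 7)/(x + 5)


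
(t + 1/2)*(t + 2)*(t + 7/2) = t^3 + 6*t^2 + 39*t/4 + 7/2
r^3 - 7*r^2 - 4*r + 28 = (r - 7)*(r - 2)*(r + 2)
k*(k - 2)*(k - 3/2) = k^3 - 7*k^2/2 + 3*k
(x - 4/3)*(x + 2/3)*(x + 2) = x^3 + 4*x^2/3 - 20*x/9 - 16/9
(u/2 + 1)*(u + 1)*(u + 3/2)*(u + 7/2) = u^4/2 + 4*u^3 + 89*u^2/8 + 103*u/8 + 21/4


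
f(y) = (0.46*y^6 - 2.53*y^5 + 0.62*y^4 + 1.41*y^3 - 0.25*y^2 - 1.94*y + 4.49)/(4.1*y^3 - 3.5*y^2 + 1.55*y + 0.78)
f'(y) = (-12.3*y^2 + 7.0*y - 1.55)*(0.46*y^6 - 2.53*y^5 + 0.62*y^4 + 1.41*y^3 - 0.25*y^2 - 1.94*y + 4.49)/(4.1*y^3 - 3.5*y^2 + 1.55*y + 0.78)^2 + (2.76*y^5 - 12.65*y^4 + 2.48*y^3 + 4.23*y^2 - 0.5*y - 1.94)/(4.1*y^3 - 3.5*y^2 + 1.55*y + 0.78)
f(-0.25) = 45.06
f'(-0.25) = -1686.36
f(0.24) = 4.00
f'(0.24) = -4.11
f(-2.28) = -3.28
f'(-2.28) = 3.64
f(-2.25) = -3.17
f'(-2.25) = 3.55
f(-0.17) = 12.16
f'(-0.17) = -99.70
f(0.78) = 1.72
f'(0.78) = -4.76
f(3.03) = -2.32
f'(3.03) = -0.47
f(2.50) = -1.93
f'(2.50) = -0.96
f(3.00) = -2.30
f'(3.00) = -0.50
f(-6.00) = -40.82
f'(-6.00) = 18.02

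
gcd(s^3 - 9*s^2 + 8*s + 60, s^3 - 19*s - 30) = s^2 - 3*s - 10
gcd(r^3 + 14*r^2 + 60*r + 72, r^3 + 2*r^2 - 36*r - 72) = r^2 + 8*r + 12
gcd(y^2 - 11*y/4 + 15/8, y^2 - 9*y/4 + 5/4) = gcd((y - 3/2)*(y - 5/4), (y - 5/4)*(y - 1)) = y - 5/4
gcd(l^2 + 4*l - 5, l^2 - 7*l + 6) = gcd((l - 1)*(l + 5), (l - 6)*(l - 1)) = l - 1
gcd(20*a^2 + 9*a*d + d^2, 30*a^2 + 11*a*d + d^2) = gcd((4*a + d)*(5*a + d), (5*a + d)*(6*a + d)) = 5*a + d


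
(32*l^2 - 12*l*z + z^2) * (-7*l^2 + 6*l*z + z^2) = -224*l^4 + 276*l^3*z - 47*l^2*z^2 - 6*l*z^3 + z^4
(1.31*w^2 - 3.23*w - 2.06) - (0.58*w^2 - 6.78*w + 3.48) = 0.73*w^2 + 3.55*w - 5.54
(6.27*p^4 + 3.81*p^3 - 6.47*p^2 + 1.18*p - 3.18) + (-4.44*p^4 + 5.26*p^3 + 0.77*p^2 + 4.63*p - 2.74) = 1.83*p^4 + 9.07*p^3 - 5.7*p^2 + 5.81*p - 5.92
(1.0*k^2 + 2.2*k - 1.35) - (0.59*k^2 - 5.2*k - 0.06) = 0.41*k^2 + 7.4*k - 1.29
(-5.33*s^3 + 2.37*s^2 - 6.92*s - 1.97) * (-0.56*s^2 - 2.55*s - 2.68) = 2.9848*s^5 + 12.2643*s^4 + 12.1161*s^3 + 12.3976*s^2 + 23.5691*s + 5.2796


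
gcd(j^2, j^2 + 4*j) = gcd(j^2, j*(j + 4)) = j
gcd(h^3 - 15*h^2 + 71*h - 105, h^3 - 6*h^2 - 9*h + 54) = h - 3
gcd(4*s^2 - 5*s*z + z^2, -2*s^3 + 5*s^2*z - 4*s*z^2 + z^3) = -s + z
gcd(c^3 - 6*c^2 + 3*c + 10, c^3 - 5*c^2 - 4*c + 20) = c^2 - 7*c + 10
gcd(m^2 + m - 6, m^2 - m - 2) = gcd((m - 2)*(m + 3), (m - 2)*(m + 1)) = m - 2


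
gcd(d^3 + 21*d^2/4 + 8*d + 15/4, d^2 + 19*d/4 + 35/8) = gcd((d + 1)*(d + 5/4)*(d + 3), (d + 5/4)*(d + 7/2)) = d + 5/4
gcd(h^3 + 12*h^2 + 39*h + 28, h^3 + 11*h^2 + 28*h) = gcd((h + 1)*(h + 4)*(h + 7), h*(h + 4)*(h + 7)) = h^2 + 11*h + 28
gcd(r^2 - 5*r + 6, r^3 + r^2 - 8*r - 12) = r - 3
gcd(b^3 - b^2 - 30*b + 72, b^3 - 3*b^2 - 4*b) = b - 4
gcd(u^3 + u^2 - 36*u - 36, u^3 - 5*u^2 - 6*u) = u^2 - 5*u - 6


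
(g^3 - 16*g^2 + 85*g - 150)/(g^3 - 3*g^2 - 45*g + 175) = (g - 6)/(g + 7)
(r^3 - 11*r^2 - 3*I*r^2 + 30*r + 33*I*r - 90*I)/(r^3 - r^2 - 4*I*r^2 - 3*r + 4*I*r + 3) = (r^2 - 11*r + 30)/(r^2 - r*(1 + I) + I)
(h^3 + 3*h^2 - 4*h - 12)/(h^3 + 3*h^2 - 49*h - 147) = (h^2 - 4)/(h^2 - 49)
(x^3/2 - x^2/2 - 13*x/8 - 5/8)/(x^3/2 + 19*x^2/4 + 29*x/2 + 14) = (4*x^3 - 4*x^2 - 13*x - 5)/(2*(2*x^3 + 19*x^2 + 58*x + 56))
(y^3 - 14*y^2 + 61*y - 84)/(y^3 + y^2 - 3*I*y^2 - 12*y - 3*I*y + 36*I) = (y^2 - 11*y + 28)/(y^2 + y*(4 - 3*I) - 12*I)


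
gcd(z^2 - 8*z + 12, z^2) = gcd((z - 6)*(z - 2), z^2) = 1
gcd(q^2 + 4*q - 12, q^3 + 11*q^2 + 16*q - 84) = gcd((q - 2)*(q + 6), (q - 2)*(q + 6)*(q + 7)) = q^2 + 4*q - 12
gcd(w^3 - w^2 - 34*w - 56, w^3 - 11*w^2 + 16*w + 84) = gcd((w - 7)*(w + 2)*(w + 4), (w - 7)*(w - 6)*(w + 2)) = w^2 - 5*w - 14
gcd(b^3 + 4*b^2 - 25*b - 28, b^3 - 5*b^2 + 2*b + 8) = b^2 - 3*b - 4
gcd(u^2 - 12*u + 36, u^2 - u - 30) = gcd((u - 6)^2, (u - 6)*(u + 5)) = u - 6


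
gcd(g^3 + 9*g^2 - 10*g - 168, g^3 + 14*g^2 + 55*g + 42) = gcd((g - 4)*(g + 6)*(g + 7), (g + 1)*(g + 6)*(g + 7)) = g^2 + 13*g + 42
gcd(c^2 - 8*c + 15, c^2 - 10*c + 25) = c - 5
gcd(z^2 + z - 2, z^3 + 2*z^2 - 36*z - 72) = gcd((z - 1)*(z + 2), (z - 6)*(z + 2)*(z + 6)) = z + 2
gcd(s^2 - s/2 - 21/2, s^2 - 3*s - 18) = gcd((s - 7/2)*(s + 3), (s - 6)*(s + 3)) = s + 3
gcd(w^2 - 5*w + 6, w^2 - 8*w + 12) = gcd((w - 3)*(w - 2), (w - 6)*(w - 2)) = w - 2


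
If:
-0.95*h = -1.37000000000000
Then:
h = 1.44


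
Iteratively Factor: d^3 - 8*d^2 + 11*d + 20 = (d + 1)*(d^2 - 9*d + 20) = (d - 4)*(d + 1)*(d - 5)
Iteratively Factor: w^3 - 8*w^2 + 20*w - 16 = (w - 4)*(w^2 - 4*w + 4) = (w - 4)*(w - 2)*(w - 2)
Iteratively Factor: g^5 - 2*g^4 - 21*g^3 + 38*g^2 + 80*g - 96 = (g + 4)*(g^4 - 6*g^3 + 3*g^2 + 26*g - 24) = (g - 4)*(g + 4)*(g^3 - 2*g^2 - 5*g + 6) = (g - 4)*(g + 2)*(g + 4)*(g^2 - 4*g + 3) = (g - 4)*(g - 1)*(g + 2)*(g + 4)*(g - 3)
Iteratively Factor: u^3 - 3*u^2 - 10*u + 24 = (u - 4)*(u^2 + u - 6) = (u - 4)*(u + 3)*(u - 2)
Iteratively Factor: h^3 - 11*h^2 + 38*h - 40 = (h - 5)*(h^2 - 6*h + 8) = (h - 5)*(h - 2)*(h - 4)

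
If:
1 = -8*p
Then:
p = -1/8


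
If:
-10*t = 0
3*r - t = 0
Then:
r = 0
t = 0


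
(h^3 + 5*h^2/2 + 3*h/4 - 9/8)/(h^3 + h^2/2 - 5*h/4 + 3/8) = (2*h + 3)/(2*h - 1)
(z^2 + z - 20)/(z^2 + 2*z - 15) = (z - 4)/(z - 3)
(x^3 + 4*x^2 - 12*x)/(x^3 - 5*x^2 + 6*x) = (x + 6)/(x - 3)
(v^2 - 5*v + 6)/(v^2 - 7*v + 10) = (v - 3)/(v - 5)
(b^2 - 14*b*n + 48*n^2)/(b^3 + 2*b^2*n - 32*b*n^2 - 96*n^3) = (b - 8*n)/(b^2 + 8*b*n + 16*n^2)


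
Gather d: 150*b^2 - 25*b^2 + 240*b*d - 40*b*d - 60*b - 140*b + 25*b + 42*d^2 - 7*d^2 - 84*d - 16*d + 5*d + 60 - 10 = 125*b^2 - 175*b + 35*d^2 + d*(200*b - 95) + 50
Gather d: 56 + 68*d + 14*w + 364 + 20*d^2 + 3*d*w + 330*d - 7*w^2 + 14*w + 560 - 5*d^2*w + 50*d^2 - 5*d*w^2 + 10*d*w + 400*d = d^2*(70 - 5*w) + d*(-5*w^2 + 13*w + 798) - 7*w^2 + 28*w + 980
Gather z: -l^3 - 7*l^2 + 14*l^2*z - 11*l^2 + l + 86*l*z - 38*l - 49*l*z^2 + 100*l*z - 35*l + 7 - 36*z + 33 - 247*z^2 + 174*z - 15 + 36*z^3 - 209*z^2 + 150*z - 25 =-l^3 - 18*l^2 - 72*l + 36*z^3 + z^2*(-49*l - 456) + z*(14*l^2 + 186*l + 288)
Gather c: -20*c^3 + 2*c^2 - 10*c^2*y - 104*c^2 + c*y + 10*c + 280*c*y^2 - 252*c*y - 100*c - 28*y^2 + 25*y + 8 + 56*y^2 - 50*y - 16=-20*c^3 + c^2*(-10*y - 102) + c*(280*y^2 - 251*y - 90) + 28*y^2 - 25*y - 8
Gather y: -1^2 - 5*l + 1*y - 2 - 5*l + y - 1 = -10*l + 2*y - 4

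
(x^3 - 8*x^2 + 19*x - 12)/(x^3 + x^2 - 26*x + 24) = (x - 3)/(x + 6)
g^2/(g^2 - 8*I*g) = g/(g - 8*I)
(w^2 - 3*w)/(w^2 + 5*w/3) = 3*(w - 3)/(3*w + 5)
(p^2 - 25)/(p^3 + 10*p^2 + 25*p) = (p - 5)/(p*(p + 5))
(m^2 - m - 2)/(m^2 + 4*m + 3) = (m - 2)/(m + 3)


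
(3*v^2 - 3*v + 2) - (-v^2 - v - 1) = 4*v^2 - 2*v + 3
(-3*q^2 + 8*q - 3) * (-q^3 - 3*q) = 3*q^5 - 8*q^4 + 12*q^3 - 24*q^2 + 9*q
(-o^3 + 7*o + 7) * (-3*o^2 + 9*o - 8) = 3*o^5 - 9*o^4 - 13*o^3 + 42*o^2 + 7*o - 56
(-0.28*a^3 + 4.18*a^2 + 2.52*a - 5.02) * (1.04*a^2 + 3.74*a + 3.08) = -0.2912*a^5 + 3.3*a^4 + 17.3916*a^3 + 17.0784*a^2 - 11.0132*a - 15.4616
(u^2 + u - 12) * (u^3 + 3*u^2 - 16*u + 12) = u^5 + 4*u^4 - 25*u^3 - 40*u^2 + 204*u - 144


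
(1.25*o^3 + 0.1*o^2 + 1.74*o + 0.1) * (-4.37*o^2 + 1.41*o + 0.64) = -5.4625*o^5 + 1.3255*o^4 - 6.6628*o^3 + 2.0804*o^2 + 1.2546*o + 0.064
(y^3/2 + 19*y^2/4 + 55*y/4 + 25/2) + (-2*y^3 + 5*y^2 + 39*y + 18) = -3*y^3/2 + 39*y^2/4 + 211*y/4 + 61/2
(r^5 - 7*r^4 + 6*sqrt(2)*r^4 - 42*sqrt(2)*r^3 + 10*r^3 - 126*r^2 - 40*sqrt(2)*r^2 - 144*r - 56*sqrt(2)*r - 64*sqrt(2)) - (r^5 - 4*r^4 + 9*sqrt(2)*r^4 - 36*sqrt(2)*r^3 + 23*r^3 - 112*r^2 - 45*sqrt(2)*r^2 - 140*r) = -3*sqrt(2)*r^4 - 3*r^4 - 13*r^3 - 6*sqrt(2)*r^3 - 14*r^2 + 5*sqrt(2)*r^2 - 56*sqrt(2)*r - 4*r - 64*sqrt(2)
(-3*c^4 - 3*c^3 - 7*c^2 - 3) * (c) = -3*c^5 - 3*c^4 - 7*c^3 - 3*c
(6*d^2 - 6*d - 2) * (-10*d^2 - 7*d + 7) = -60*d^4 + 18*d^3 + 104*d^2 - 28*d - 14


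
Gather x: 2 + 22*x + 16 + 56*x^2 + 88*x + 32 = 56*x^2 + 110*x + 50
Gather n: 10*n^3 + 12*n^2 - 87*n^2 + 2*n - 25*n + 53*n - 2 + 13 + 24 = 10*n^3 - 75*n^2 + 30*n + 35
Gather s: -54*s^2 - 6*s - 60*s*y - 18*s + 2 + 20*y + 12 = -54*s^2 + s*(-60*y - 24) + 20*y + 14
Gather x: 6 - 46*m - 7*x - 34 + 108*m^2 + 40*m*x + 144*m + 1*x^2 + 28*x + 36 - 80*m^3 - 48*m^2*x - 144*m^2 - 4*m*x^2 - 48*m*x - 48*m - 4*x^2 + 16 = -80*m^3 - 36*m^2 + 50*m + x^2*(-4*m - 3) + x*(-48*m^2 - 8*m + 21) + 24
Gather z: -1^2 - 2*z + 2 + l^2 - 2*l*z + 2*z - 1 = l^2 - 2*l*z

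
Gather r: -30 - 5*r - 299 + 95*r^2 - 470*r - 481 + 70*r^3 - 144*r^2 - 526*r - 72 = 70*r^3 - 49*r^2 - 1001*r - 882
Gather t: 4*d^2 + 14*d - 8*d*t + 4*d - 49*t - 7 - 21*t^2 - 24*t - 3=4*d^2 + 18*d - 21*t^2 + t*(-8*d - 73) - 10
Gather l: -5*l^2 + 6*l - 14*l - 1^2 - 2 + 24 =-5*l^2 - 8*l + 21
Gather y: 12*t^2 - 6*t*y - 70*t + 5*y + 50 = 12*t^2 - 70*t + y*(5 - 6*t) + 50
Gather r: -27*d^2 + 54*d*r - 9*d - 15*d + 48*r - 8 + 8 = -27*d^2 - 24*d + r*(54*d + 48)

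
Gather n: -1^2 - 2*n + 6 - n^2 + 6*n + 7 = -n^2 + 4*n + 12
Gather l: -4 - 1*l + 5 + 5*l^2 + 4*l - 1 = 5*l^2 + 3*l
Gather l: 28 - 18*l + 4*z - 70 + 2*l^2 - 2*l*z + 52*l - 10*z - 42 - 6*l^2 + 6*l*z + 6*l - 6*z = -4*l^2 + l*(4*z + 40) - 12*z - 84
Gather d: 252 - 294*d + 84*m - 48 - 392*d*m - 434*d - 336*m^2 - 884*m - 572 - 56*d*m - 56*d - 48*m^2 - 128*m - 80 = d*(-448*m - 784) - 384*m^2 - 928*m - 448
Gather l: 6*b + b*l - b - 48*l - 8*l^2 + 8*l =5*b - 8*l^2 + l*(b - 40)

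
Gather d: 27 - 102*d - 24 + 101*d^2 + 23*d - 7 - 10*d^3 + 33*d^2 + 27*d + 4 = -10*d^3 + 134*d^2 - 52*d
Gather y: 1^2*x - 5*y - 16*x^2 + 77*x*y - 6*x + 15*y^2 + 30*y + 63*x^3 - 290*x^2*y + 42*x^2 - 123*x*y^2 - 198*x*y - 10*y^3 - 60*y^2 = 63*x^3 + 26*x^2 - 5*x - 10*y^3 + y^2*(-123*x - 45) + y*(-290*x^2 - 121*x + 25)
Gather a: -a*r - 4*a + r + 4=a*(-r - 4) + r + 4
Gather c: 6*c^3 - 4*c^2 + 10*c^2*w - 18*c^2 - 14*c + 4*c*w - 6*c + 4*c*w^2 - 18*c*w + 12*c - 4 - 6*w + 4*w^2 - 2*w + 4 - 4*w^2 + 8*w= 6*c^3 + c^2*(10*w - 22) + c*(4*w^2 - 14*w - 8)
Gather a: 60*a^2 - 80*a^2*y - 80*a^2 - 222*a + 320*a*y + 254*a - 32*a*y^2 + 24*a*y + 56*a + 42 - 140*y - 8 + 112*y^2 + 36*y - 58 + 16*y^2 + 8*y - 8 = a^2*(-80*y - 20) + a*(-32*y^2 + 344*y + 88) + 128*y^2 - 96*y - 32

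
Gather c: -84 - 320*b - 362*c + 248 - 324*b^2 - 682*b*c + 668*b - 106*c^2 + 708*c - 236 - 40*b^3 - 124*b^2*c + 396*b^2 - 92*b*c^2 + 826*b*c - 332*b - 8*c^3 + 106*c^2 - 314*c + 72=-40*b^3 + 72*b^2 - 92*b*c^2 + 16*b - 8*c^3 + c*(-124*b^2 + 144*b + 32)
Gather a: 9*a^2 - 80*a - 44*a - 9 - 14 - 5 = 9*a^2 - 124*a - 28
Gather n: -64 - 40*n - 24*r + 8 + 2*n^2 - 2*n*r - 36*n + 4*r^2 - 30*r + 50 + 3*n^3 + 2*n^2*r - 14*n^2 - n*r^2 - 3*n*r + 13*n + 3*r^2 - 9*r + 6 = 3*n^3 + n^2*(2*r - 12) + n*(-r^2 - 5*r - 63) + 7*r^2 - 63*r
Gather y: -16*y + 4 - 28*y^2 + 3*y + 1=-28*y^2 - 13*y + 5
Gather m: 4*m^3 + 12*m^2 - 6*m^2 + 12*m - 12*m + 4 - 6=4*m^3 + 6*m^2 - 2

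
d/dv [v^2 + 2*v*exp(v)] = 2*v*exp(v) + 2*v + 2*exp(v)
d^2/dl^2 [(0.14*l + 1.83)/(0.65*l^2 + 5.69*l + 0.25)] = ((0.14*l + 1.83)*(1.3*l + 5.69)*(2.6*l + 11.38) - (0.546*l + 3.9722)*(0.65*l^2 + 5.69*l + 0.25))/(0.65*l^2 + 5.69*l + 0.25)^3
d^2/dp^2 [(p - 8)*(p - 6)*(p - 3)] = 6*p - 34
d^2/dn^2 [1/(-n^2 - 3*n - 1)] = 2*(n^2 + 3*n - (2*n + 3)^2 + 1)/(n^2 + 3*n + 1)^3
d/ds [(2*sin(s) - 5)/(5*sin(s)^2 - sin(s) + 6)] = (-10*sin(s)^2 + 50*sin(s) + 7)*cos(s)/(5*sin(s)^2 - sin(s) + 6)^2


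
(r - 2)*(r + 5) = r^2 + 3*r - 10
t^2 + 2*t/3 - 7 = (t - 7/3)*(t + 3)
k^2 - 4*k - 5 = (k - 5)*(k + 1)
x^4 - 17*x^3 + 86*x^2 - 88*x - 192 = (x - 8)*(x - 6)*(x - 4)*(x + 1)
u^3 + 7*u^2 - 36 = (u - 2)*(u + 3)*(u + 6)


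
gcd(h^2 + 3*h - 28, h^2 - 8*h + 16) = h - 4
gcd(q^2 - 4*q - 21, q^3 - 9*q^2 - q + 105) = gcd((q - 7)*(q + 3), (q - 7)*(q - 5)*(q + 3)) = q^2 - 4*q - 21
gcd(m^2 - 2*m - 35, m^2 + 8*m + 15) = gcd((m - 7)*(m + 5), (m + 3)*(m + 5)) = m + 5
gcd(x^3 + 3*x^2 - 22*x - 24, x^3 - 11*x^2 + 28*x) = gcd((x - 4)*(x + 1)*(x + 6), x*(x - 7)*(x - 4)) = x - 4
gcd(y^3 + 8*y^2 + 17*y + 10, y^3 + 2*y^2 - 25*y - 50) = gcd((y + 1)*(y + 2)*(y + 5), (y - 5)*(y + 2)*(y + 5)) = y^2 + 7*y + 10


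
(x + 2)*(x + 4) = x^2 + 6*x + 8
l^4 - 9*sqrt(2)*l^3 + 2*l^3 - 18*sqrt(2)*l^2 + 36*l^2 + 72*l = l*(l + 2)*(l - 6*sqrt(2))*(l - 3*sqrt(2))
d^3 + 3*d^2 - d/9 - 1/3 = (d - 1/3)*(d + 1/3)*(d + 3)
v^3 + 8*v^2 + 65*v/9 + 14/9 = (v + 1/3)*(v + 2/3)*(v + 7)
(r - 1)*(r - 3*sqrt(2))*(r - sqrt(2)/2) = r^3 - 7*sqrt(2)*r^2/2 - r^2 + 3*r + 7*sqrt(2)*r/2 - 3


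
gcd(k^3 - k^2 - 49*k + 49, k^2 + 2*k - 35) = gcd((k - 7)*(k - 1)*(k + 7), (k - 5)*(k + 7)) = k + 7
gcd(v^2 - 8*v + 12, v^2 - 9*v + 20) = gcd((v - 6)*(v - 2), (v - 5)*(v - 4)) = 1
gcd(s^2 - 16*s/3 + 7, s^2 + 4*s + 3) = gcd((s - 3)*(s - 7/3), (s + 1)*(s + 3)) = 1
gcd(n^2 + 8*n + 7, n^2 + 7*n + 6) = n + 1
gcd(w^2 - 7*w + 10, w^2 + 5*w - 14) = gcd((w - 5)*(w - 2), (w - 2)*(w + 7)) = w - 2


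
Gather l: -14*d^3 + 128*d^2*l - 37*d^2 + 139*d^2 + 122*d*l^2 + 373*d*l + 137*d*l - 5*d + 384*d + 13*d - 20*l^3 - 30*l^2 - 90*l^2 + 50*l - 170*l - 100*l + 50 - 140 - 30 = -14*d^3 + 102*d^2 + 392*d - 20*l^3 + l^2*(122*d - 120) + l*(128*d^2 + 510*d - 220) - 120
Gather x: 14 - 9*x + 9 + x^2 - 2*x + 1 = x^2 - 11*x + 24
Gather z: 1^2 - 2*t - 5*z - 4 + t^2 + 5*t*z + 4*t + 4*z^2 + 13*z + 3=t^2 + 2*t + 4*z^2 + z*(5*t + 8)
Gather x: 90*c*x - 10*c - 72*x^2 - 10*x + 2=-10*c - 72*x^2 + x*(90*c - 10) + 2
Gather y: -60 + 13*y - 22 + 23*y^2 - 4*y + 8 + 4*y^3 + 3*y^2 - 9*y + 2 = 4*y^3 + 26*y^2 - 72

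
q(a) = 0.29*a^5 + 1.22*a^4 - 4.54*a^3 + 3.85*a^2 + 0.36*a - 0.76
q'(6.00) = 2489.52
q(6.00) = 2995.52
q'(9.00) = 12037.41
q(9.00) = 22133.30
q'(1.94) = 20.21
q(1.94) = 6.53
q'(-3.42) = -182.12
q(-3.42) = 255.87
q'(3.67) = 349.44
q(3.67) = 242.40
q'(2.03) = 25.31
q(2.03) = 8.57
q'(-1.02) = -25.27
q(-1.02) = 8.70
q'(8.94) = 11729.77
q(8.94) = 21420.31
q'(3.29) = 221.94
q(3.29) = 135.14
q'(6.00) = 2489.52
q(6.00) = 2995.52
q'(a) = 1.45*a^4 + 4.88*a^3 - 13.62*a^2 + 7.7*a + 0.36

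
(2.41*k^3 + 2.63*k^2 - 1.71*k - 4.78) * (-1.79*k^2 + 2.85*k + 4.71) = -4.3139*k^5 + 2.1608*k^4 + 21.9075*k^3 + 16.07*k^2 - 21.6771*k - 22.5138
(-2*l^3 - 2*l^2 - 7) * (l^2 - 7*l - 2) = -2*l^5 + 12*l^4 + 18*l^3 - 3*l^2 + 49*l + 14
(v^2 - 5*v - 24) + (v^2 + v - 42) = 2*v^2 - 4*v - 66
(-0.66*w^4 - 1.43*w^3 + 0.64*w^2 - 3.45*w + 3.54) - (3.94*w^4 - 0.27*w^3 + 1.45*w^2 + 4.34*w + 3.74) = -4.6*w^4 - 1.16*w^3 - 0.81*w^2 - 7.79*w - 0.2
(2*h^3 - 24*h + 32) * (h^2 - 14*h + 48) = 2*h^5 - 28*h^4 + 72*h^3 + 368*h^2 - 1600*h + 1536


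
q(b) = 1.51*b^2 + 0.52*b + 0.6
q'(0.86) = 3.12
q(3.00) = 15.75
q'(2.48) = 8.01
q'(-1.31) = -3.44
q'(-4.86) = -14.16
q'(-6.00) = -17.60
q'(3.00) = 9.58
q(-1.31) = 2.51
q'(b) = 3.02*b + 0.52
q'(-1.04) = -2.62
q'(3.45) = 10.94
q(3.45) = 20.37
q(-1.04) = 1.69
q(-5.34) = 40.88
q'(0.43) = 1.82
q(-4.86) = 33.74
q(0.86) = 2.16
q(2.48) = 11.18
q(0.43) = 1.10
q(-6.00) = 51.84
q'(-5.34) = -15.61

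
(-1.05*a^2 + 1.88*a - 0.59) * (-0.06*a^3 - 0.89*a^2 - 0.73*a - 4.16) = 0.063*a^5 + 0.8217*a^4 - 0.8713*a^3 + 3.5207*a^2 - 7.3901*a + 2.4544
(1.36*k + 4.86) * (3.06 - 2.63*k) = -3.5768*k^2 - 8.6202*k + 14.8716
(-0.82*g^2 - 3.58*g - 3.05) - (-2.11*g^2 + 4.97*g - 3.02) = 1.29*g^2 - 8.55*g - 0.0299999999999998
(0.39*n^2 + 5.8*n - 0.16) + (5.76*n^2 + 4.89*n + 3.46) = 6.15*n^2 + 10.69*n + 3.3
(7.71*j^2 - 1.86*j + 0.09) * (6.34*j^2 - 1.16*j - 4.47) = 48.8814*j^4 - 20.736*j^3 - 31.7355*j^2 + 8.2098*j - 0.4023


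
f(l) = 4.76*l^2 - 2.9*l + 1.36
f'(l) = 9.52*l - 2.9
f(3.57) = 51.67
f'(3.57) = 31.09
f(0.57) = 1.25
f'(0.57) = 2.53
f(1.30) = 5.63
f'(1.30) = 9.48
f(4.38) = 79.98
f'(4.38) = 38.80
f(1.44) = 7.05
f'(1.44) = 10.81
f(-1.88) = 23.64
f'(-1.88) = -20.80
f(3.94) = 63.83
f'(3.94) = 34.61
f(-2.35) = 34.46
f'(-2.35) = -25.27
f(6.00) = 155.32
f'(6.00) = 54.22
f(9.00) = 360.82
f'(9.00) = 82.78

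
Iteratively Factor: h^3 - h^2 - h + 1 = (h - 1)*(h^2 - 1) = (h - 1)*(h + 1)*(h - 1)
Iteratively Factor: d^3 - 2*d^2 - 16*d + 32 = (d - 2)*(d^2 - 16) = (d - 2)*(d + 4)*(d - 4)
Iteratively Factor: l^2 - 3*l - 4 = (l - 4)*(l + 1)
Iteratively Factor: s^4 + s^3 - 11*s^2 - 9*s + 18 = (s + 2)*(s^3 - s^2 - 9*s + 9) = (s - 3)*(s + 2)*(s^2 + 2*s - 3) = (s - 3)*(s - 1)*(s + 2)*(s + 3)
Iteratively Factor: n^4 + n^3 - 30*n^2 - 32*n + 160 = (n - 2)*(n^3 + 3*n^2 - 24*n - 80) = (n - 5)*(n - 2)*(n^2 + 8*n + 16) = (n - 5)*(n - 2)*(n + 4)*(n + 4)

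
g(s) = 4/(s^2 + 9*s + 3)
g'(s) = 4*(-2*s - 9)/(s^2 + 9*s + 3)^2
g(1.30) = 0.24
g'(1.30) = -0.17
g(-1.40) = -0.52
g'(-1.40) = -0.42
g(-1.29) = -0.58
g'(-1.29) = -0.53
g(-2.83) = -0.28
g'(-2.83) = -0.06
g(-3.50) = -0.25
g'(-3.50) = -0.03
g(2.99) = 0.10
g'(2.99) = -0.04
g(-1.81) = -0.40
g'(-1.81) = -0.21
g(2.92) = 0.11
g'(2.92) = -0.04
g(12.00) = 0.02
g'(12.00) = 0.00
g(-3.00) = -0.27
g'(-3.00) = -0.05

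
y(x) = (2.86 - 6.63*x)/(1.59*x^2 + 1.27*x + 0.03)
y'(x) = (2.86 - 6.63*x)*(-3.18*x - 1.27)/(1.59*x^2 + 1.27*x + 0.03)^2 - 6.63/(1.59*x^2 + 1.27*x + 0.03) = (10.5417*x^2 - 9.0948*x - 3.8311)/(2.5281*x^4 + 4.0386*x^3 + 1.7083*x^2 + 0.0762*x + 0.0009)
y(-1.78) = 5.22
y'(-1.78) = 5.81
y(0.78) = -1.16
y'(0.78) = -1.14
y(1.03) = -1.31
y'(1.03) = -0.22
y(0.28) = 1.97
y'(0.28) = -21.32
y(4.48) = -0.71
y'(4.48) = 0.12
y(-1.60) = 6.51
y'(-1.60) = 8.81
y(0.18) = 5.37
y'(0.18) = -53.31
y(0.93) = -1.28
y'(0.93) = -0.47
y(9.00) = -0.41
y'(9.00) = 0.04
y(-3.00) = 2.16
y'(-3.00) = 1.07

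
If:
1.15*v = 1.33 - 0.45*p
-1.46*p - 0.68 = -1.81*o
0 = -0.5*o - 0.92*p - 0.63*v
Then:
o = -0.31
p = -0.85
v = 1.49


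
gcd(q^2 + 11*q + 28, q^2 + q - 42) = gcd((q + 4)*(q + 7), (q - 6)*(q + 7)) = q + 7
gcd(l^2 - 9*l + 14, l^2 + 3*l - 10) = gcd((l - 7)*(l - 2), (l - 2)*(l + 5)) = l - 2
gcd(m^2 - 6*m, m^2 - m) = m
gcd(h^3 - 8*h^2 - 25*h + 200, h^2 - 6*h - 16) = h - 8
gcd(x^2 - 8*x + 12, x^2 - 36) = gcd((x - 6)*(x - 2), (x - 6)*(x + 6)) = x - 6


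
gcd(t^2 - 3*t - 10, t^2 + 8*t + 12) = t + 2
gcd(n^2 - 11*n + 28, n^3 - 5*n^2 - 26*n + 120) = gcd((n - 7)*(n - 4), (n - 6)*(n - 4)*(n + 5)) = n - 4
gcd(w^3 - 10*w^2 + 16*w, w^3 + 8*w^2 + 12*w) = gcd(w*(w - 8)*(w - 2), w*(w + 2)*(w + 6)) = w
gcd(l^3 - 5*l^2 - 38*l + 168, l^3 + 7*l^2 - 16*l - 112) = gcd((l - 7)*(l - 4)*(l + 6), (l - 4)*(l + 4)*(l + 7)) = l - 4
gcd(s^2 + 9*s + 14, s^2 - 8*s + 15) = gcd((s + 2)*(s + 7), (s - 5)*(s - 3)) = 1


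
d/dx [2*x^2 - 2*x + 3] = 4*x - 2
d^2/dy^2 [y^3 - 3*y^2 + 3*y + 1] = 6*y - 6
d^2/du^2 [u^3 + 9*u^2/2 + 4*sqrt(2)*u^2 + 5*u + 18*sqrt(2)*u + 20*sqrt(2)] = 6*u + 9 + 8*sqrt(2)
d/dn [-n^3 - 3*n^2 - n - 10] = -3*n^2 - 6*n - 1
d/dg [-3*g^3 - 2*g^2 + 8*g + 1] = -9*g^2 - 4*g + 8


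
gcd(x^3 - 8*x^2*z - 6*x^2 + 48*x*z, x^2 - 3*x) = x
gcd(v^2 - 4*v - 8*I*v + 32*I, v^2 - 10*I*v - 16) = v - 8*I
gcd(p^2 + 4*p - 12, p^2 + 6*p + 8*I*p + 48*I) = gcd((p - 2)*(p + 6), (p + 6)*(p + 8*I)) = p + 6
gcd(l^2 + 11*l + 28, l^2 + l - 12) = l + 4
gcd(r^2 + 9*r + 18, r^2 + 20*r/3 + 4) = r + 6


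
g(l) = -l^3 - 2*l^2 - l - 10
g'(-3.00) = -16.00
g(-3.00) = 2.00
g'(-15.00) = -616.00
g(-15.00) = 2930.00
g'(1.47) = -13.36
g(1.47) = -18.97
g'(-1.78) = -3.39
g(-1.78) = -8.92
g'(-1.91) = -4.30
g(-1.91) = -8.42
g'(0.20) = -1.92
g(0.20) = -10.29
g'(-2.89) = -14.50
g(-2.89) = 0.32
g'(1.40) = -12.48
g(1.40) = -18.06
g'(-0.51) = 0.26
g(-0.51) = -9.88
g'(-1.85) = -3.87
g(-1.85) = -8.66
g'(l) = -3*l^2 - 4*l - 1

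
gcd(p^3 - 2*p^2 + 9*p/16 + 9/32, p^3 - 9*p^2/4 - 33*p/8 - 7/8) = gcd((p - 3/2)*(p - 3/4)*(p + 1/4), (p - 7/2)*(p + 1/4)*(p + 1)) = p + 1/4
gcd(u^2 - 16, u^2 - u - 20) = u + 4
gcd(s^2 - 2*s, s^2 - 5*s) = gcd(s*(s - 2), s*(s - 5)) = s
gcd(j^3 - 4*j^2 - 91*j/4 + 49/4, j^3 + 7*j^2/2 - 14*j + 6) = j - 1/2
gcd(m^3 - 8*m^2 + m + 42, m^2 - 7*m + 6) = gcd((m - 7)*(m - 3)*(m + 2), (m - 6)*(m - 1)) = 1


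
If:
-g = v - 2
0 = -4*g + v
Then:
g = 2/5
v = 8/5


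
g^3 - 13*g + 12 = (g - 3)*(g - 1)*(g + 4)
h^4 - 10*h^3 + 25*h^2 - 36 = (h - 6)*(h - 3)*(h - 2)*(h + 1)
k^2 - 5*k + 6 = (k - 3)*(k - 2)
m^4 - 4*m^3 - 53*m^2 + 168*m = m*(m - 8)*(m - 3)*(m + 7)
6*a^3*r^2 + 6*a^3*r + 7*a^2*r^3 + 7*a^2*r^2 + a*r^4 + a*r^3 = r*(a + r)*(6*a + r)*(a*r + a)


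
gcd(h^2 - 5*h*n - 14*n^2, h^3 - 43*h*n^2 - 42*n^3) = h - 7*n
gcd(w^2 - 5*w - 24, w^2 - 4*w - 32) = w - 8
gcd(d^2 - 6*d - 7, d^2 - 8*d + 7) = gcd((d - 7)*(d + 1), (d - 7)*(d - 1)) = d - 7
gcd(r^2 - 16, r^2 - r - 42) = 1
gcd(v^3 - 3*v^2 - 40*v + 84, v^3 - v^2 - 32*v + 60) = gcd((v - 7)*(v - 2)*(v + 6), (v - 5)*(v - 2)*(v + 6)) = v^2 + 4*v - 12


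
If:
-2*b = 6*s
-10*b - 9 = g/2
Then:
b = -3*s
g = 60*s - 18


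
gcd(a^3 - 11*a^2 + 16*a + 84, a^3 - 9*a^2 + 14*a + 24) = a - 6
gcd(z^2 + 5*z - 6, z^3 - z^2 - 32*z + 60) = z + 6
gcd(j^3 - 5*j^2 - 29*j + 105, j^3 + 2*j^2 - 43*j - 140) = j^2 - 2*j - 35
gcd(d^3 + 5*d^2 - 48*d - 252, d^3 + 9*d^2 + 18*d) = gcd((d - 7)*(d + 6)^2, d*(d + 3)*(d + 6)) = d + 6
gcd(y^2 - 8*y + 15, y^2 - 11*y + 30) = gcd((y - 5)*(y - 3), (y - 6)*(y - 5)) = y - 5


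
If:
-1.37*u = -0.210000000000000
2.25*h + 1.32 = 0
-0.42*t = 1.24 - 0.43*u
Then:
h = -0.59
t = -2.80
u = 0.15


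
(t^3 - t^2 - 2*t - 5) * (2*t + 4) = 2*t^4 + 2*t^3 - 8*t^2 - 18*t - 20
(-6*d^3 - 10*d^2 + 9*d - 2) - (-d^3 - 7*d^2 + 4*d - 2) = -5*d^3 - 3*d^2 + 5*d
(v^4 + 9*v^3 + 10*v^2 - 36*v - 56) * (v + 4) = v^5 + 13*v^4 + 46*v^3 + 4*v^2 - 200*v - 224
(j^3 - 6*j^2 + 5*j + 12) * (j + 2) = j^4 - 4*j^3 - 7*j^2 + 22*j + 24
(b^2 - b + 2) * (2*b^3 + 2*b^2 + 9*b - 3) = 2*b^5 + 11*b^3 - 8*b^2 + 21*b - 6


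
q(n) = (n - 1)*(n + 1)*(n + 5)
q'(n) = (n - 1)*(n + 1) + (n - 1)*(n + 5) + (n + 1)*(n + 5) = 3*n^2 + 10*n - 1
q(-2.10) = 9.89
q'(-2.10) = -8.77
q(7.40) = 666.62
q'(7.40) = 237.28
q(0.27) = -4.89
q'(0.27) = 1.92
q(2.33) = 32.46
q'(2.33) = 38.59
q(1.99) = 20.69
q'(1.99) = 30.78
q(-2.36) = 12.06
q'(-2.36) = -7.89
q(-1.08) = 0.65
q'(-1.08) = -8.30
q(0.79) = -2.18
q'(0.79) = 8.77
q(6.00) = 385.00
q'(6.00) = 167.00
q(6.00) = 385.00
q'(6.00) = 167.00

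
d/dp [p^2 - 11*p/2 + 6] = 2*p - 11/2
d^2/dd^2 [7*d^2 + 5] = 14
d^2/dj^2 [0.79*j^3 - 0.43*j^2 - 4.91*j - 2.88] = 4.74*j - 0.86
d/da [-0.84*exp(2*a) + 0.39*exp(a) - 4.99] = (0.39 - 1.68*exp(a))*exp(a)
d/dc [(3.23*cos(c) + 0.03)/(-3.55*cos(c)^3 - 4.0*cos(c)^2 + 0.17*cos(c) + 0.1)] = -(22.933*cos(c)^3 + 13.2395*cos(c)^2 + 0.239999999999998*cos(c) + 0.317900000000002)*sin(c)/(3.55*cos(c)^3 + 4.0*cos(c)^2 - 0.17*cos(c) - 0.1)^2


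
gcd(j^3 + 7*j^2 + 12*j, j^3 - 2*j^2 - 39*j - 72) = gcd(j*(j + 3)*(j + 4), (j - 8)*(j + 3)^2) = j + 3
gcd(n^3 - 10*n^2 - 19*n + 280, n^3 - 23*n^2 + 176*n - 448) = n^2 - 15*n + 56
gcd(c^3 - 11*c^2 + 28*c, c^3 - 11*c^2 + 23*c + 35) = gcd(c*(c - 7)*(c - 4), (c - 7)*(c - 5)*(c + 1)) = c - 7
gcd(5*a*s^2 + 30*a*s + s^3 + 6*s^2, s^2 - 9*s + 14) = 1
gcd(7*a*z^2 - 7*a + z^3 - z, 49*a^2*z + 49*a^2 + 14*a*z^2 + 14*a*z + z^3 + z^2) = 7*a*z + 7*a + z^2 + z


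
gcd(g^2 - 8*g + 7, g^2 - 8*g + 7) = g^2 - 8*g + 7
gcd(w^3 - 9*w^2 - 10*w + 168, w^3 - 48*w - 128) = w + 4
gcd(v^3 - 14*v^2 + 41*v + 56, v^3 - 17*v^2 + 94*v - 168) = v - 7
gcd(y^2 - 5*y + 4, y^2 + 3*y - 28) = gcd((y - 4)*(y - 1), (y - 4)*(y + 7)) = y - 4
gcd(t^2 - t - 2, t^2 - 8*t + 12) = t - 2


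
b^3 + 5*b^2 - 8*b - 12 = (b - 2)*(b + 1)*(b + 6)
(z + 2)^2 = z^2 + 4*z + 4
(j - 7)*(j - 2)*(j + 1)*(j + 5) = j^4 - 3*j^3 - 35*j^2 + 39*j + 70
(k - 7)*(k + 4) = k^2 - 3*k - 28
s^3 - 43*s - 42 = (s - 7)*(s + 1)*(s + 6)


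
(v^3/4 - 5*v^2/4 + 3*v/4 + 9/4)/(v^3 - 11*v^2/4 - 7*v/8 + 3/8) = 2*(v^2 - 2*v - 3)/(8*v^2 + 2*v - 1)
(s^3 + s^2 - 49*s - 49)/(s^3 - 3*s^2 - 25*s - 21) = (s + 7)/(s + 3)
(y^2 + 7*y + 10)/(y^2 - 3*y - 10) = (y + 5)/(y - 5)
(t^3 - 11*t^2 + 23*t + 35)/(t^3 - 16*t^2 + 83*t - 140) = (t + 1)/(t - 4)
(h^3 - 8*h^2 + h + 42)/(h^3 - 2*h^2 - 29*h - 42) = (h - 3)/(h + 3)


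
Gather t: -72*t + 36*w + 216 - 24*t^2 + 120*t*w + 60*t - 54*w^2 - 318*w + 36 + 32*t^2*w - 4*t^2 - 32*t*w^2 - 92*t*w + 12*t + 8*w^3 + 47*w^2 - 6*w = t^2*(32*w - 28) + t*(-32*w^2 + 28*w) + 8*w^3 - 7*w^2 - 288*w + 252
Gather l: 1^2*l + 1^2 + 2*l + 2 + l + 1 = 4*l + 4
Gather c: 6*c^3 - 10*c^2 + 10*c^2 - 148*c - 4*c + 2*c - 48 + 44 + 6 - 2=6*c^3 - 150*c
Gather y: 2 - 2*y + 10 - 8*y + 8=20 - 10*y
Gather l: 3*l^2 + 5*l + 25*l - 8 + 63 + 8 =3*l^2 + 30*l + 63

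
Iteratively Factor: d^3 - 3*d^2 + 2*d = (d)*(d^2 - 3*d + 2) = d*(d - 1)*(d - 2)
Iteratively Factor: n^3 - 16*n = (n)*(n^2 - 16) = n*(n + 4)*(n - 4)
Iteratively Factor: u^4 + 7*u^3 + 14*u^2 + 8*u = (u)*(u^3 + 7*u^2 + 14*u + 8) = u*(u + 1)*(u^2 + 6*u + 8) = u*(u + 1)*(u + 2)*(u + 4)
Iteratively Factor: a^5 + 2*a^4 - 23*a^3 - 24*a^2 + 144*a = (a)*(a^4 + 2*a^3 - 23*a^2 - 24*a + 144) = a*(a - 3)*(a^3 + 5*a^2 - 8*a - 48) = a*(a - 3)^2*(a^2 + 8*a + 16) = a*(a - 3)^2*(a + 4)*(a + 4)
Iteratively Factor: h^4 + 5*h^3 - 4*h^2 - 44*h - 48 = (h + 4)*(h^3 + h^2 - 8*h - 12) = (h + 2)*(h + 4)*(h^2 - h - 6) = (h - 3)*(h + 2)*(h + 4)*(h + 2)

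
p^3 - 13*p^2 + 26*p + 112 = (p - 8)*(p - 7)*(p + 2)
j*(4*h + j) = 4*h*j + j^2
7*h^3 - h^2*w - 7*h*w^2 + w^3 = (-7*h + w)*(-h + w)*(h + w)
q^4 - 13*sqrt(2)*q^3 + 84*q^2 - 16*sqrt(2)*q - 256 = (q - 8*sqrt(2))*(q - 4*sqrt(2))*(q - 2*sqrt(2))*(q + sqrt(2))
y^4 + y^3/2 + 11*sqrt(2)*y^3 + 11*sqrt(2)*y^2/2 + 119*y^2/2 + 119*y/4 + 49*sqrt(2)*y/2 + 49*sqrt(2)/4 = (y + 1/2)*(y + sqrt(2)/2)*(y + 7*sqrt(2)/2)*(y + 7*sqrt(2))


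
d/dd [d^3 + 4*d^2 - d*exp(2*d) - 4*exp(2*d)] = 3*d^2 - 2*d*exp(2*d) + 8*d - 9*exp(2*d)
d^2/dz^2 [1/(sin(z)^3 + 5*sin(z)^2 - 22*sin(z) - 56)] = (-9*sin(z)^6 - 55*sin(z)^5 - 44*sin(z)^4 - 94*sin(z)^3 - 1586*sin(z)^2 + 908*sin(z) + 1528)/(sin(z)^3 + 5*sin(z)^2 - 22*sin(z) - 56)^3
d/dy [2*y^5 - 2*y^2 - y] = 10*y^4 - 4*y - 1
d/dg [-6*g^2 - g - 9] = -12*g - 1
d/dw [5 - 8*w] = -8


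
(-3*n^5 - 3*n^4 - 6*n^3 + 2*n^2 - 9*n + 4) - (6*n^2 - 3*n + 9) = -3*n^5 - 3*n^4 - 6*n^3 - 4*n^2 - 6*n - 5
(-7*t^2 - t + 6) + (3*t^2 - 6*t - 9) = -4*t^2 - 7*t - 3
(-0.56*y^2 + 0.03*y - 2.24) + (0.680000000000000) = -0.56*y^2 + 0.03*y - 1.56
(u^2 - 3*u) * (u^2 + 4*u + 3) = u^4 + u^3 - 9*u^2 - 9*u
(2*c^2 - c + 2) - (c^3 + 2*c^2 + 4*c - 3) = -c^3 - 5*c + 5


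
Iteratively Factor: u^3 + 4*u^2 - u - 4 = (u - 1)*(u^2 + 5*u + 4) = (u - 1)*(u + 1)*(u + 4)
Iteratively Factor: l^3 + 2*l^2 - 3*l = (l)*(l^2 + 2*l - 3) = l*(l + 3)*(l - 1)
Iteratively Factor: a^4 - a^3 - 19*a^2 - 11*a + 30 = (a - 1)*(a^3 - 19*a - 30) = (a - 5)*(a - 1)*(a^2 + 5*a + 6) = (a - 5)*(a - 1)*(a + 2)*(a + 3)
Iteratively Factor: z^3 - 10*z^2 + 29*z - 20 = (z - 5)*(z^2 - 5*z + 4) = (z - 5)*(z - 4)*(z - 1)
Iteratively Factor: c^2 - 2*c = (c)*(c - 2)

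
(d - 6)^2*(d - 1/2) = d^3 - 25*d^2/2 + 42*d - 18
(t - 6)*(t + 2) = t^2 - 4*t - 12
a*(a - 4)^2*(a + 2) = a^4 - 6*a^3 + 32*a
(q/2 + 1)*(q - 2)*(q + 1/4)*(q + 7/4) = q^4/2 + q^3 - 57*q^2/32 - 4*q - 7/8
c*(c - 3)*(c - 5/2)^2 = c^4 - 8*c^3 + 85*c^2/4 - 75*c/4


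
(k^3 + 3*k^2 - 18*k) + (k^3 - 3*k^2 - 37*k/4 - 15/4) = 2*k^3 - 109*k/4 - 15/4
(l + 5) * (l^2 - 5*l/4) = l^3 + 15*l^2/4 - 25*l/4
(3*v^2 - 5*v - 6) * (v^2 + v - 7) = 3*v^4 - 2*v^3 - 32*v^2 + 29*v + 42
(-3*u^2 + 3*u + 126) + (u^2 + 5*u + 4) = -2*u^2 + 8*u + 130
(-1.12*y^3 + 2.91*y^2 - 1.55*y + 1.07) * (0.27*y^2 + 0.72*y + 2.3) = -0.3024*y^5 - 0.0206999999999999*y^4 - 0.8993*y^3 + 5.8659*y^2 - 2.7946*y + 2.461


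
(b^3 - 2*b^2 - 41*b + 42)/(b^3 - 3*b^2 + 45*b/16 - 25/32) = 32*(b^3 - 2*b^2 - 41*b + 42)/(32*b^3 - 96*b^2 + 90*b - 25)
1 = 1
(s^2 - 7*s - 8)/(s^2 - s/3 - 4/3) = 3*(s - 8)/(3*s - 4)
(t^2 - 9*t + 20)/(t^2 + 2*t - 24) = (t - 5)/(t + 6)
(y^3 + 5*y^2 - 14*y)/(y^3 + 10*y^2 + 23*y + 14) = y*(y - 2)/(y^2 + 3*y + 2)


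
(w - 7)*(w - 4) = w^2 - 11*w + 28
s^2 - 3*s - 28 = (s - 7)*(s + 4)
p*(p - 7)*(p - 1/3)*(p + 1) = p^4 - 19*p^3/3 - 5*p^2 + 7*p/3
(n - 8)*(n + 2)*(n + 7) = n^3 + n^2 - 58*n - 112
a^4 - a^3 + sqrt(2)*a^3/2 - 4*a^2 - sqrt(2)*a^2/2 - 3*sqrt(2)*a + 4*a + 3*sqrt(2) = (a - 1)*(a - 3*sqrt(2)/2)*(a + sqrt(2))^2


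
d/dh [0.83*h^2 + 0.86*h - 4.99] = 1.66*h + 0.86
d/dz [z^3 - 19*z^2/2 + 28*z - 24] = 3*z^2 - 19*z + 28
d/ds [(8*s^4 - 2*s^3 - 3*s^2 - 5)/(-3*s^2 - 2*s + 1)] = 2*(-24*s^5 - 21*s^4 + 20*s^3 - 18*s - 5)/(9*s^4 + 12*s^3 - 2*s^2 - 4*s + 1)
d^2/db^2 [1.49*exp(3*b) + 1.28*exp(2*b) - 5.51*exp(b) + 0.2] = (13.41*exp(2*b) + 5.12*exp(b) - 5.51)*exp(b)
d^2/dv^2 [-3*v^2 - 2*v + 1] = -6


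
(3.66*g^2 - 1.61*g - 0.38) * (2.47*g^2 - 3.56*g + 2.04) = 9.0402*g^4 - 17.0063*g^3 + 12.2594*g^2 - 1.9316*g - 0.7752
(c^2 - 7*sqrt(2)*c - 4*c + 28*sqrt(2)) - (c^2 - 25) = -7*sqrt(2)*c - 4*c + 25 + 28*sqrt(2)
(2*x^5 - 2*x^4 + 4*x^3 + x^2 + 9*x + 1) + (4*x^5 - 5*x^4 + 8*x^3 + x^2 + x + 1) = 6*x^5 - 7*x^4 + 12*x^3 + 2*x^2 + 10*x + 2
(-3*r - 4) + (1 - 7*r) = -10*r - 3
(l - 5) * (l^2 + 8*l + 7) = l^3 + 3*l^2 - 33*l - 35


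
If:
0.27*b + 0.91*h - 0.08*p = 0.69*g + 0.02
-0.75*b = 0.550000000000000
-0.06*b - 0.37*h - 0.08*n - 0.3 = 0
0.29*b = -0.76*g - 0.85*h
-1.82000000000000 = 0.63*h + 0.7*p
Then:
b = -0.73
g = 0.15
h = 0.12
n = -3.74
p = -2.70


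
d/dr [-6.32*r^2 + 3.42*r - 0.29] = 3.42 - 12.64*r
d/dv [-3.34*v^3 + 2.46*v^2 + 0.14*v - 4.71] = -10.02*v^2 + 4.92*v + 0.14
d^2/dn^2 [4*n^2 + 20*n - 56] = 8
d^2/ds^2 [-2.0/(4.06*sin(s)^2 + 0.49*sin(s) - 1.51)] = (131.8688*sin(s)^4 + 11.9364*sin(s)^3 - 148.2782*sin(s)^2 - 22.393*sin(s) - 25.4828)/(4.06*sin(s)^2 + 0.49*sin(s) - 1.51)^3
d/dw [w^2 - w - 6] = 2*w - 1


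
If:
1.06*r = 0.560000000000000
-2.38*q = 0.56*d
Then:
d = -4.25*q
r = 0.53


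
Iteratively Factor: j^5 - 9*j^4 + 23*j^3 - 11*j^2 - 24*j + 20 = (j - 2)*(j^4 - 7*j^3 + 9*j^2 + 7*j - 10) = (j - 2)*(j - 1)*(j^3 - 6*j^2 + 3*j + 10) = (j - 2)^2*(j - 1)*(j^2 - 4*j - 5) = (j - 5)*(j - 2)^2*(j - 1)*(j + 1)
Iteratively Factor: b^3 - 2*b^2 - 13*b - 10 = (b - 5)*(b^2 + 3*b + 2) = (b - 5)*(b + 1)*(b + 2)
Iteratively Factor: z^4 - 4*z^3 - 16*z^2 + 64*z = (z)*(z^3 - 4*z^2 - 16*z + 64) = z*(z - 4)*(z^2 - 16) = z*(z - 4)*(z + 4)*(z - 4)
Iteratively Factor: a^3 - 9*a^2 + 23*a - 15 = (a - 3)*(a^2 - 6*a + 5) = (a - 5)*(a - 3)*(a - 1)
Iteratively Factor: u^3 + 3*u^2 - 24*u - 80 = (u + 4)*(u^2 - u - 20) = (u - 5)*(u + 4)*(u + 4)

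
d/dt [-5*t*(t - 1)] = 5 - 10*t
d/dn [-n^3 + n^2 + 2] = n*(2 - 3*n)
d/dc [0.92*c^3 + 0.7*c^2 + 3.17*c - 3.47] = 2.76*c^2 + 1.4*c + 3.17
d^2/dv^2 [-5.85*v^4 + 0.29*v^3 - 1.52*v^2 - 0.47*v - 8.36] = -70.2*v^2 + 1.74*v - 3.04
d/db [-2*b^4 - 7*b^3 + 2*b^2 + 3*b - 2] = -8*b^3 - 21*b^2 + 4*b + 3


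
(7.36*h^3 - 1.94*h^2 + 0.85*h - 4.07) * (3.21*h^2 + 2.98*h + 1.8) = 23.6256*h^5 + 15.7054*h^4 + 10.1953*h^3 - 14.0237*h^2 - 10.5986*h - 7.326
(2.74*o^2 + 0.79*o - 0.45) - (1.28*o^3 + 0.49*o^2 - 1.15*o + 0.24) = -1.28*o^3 + 2.25*o^2 + 1.94*o - 0.69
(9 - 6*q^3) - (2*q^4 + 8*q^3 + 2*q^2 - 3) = -2*q^4 - 14*q^3 - 2*q^2 + 12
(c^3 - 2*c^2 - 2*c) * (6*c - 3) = 6*c^4 - 15*c^3 - 6*c^2 + 6*c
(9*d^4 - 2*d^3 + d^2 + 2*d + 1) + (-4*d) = 9*d^4 - 2*d^3 + d^2 - 2*d + 1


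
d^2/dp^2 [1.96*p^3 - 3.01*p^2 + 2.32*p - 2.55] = 11.76*p - 6.02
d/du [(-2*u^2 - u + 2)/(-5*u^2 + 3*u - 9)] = (-11*u^2 + 56*u + 3)/(25*u^4 - 30*u^3 + 99*u^2 - 54*u + 81)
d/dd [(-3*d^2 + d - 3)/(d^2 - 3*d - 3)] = 4*(2*d^2 + 6*d - 3)/(d^4 - 6*d^3 + 3*d^2 + 18*d + 9)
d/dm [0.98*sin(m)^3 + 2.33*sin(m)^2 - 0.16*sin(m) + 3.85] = (2.94*sin(m)^2 + 4.66*sin(m) - 0.16)*cos(m)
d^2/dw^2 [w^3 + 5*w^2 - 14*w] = 6*w + 10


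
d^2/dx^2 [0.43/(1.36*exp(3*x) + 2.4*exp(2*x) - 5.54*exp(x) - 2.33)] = ((-5.2632*exp(2*x) - 4.128*exp(x) + 2.3822)*(1.36*exp(3*x) + 2.4*exp(2*x) - 5.54*exp(x) - 2.33) + 0.43*(4.08*exp(2*x) + 4.8*exp(x) - 5.54)*(8.16*exp(2*x) + 9.6*exp(x) - 11.08)*exp(x))*exp(x)/(1.36*exp(3*x) + 2.4*exp(2*x) - 5.54*exp(x) - 2.33)^3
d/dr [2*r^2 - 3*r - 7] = 4*r - 3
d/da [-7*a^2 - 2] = -14*a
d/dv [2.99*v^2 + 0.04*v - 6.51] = 5.98*v + 0.04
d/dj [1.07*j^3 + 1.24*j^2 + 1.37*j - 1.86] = 3.21*j^2 + 2.48*j + 1.37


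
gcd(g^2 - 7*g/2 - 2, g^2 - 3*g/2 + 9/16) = 1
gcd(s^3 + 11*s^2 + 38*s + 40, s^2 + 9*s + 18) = 1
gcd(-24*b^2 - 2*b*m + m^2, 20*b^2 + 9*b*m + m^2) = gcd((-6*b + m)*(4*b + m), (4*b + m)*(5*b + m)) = 4*b + m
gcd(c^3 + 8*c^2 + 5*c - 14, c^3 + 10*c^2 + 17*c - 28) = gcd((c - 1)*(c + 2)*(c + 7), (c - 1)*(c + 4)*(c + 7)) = c^2 + 6*c - 7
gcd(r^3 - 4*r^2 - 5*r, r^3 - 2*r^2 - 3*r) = r^2 + r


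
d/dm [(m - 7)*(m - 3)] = 2*m - 10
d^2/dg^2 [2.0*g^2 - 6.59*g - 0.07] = 4.00000000000000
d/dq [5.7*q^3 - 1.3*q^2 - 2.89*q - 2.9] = 17.1*q^2 - 2.6*q - 2.89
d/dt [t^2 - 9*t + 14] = 2*t - 9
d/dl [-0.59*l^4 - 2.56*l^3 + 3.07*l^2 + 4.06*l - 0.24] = -2.36*l^3 - 7.68*l^2 + 6.14*l + 4.06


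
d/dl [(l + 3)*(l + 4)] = 2*l + 7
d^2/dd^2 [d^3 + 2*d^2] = 6*d + 4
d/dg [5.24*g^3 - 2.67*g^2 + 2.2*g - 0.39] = 15.72*g^2 - 5.34*g + 2.2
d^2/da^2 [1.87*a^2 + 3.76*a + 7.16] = 3.74000000000000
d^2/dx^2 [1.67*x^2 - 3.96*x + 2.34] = 3.34000000000000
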